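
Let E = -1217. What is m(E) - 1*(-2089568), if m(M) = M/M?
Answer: 2089569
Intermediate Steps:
m(M) = 1
m(E) - 1*(-2089568) = 1 - 1*(-2089568) = 1 + 2089568 = 2089569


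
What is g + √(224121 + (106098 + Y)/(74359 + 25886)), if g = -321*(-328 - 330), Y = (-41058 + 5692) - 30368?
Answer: 211218 + √2252209428152205/100245 ≈ 2.1169e+5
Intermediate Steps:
Y = -65734 (Y = -35366 - 30368 = -65734)
g = 211218 (g = -321*(-658) = 211218)
g + √(224121 + (106098 + Y)/(74359 + 25886)) = 211218 + √(224121 + (106098 - 65734)/(74359 + 25886)) = 211218 + √(224121 + 40364/100245) = 211218 + √(22467050009/100245) = 211218 + √2252209428152205/100245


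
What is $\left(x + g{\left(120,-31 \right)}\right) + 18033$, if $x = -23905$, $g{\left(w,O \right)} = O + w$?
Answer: $-5783$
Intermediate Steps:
$\left(x + g{\left(120,-31 \right)}\right) + 18033 = \left(-23905 + \left(-31 + 120\right)\right) + 18033 = \left(-23905 + 89\right) + 18033 = -23816 + 18033 = -5783$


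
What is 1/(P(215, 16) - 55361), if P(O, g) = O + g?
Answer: -1/55130 ≈ -1.8139e-5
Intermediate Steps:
1/(P(215, 16) - 55361) = 1/((215 + 16) - 55361) = 1/(231 - 55361) = 1/(-55130) = -1/55130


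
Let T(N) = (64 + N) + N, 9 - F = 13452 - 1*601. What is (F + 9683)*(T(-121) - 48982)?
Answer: 155296440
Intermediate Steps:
F = -12842 (F = 9 - (13452 - 1*601) = 9 - (13452 - 601) = 9 - 1*12851 = 9 - 12851 = -12842)
T(N) = 64 + 2*N
(F + 9683)*(T(-121) - 48982) = (-12842 + 9683)*((64 + 2*(-121)) - 48982) = -3159*((64 - 242) - 48982) = -3159*(-178 - 48982) = -3159*(-49160) = 155296440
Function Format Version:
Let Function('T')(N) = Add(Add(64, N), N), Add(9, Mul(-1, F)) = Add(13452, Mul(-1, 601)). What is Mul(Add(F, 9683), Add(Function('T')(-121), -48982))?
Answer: 155296440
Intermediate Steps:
F = -12842 (F = Add(9, Mul(-1, Add(13452, Mul(-1, 601)))) = Add(9, Mul(-1, Add(13452, -601))) = Add(9, Mul(-1, 12851)) = Add(9, -12851) = -12842)
Function('T')(N) = Add(64, Mul(2, N))
Mul(Add(F, 9683), Add(Function('T')(-121), -48982)) = Mul(Add(-12842, 9683), Add(Add(64, Mul(2, -121)), -48982)) = Mul(-3159, Add(Add(64, -242), -48982)) = Mul(-3159, Add(-178, -48982)) = Mul(-3159, -49160) = 155296440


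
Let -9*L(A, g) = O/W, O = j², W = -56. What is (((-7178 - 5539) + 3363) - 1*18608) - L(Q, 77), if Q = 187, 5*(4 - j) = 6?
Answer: -12582907/450 ≈ -27962.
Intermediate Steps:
j = 14/5 (j = 4 - ⅕*6 = 4 - 6/5 = 14/5 ≈ 2.8000)
O = 196/25 (O = (14/5)² = 196/25 ≈ 7.8400)
L(A, g) = 7/450 (L(A, g) = -196/(225*(-56)) = -196*(-1)/(225*56) = -⅑*(-7/50) = 7/450)
(((-7178 - 5539) + 3363) - 1*18608) - L(Q, 77) = (((-7178 - 5539) + 3363) - 1*18608) - 1*7/450 = ((-12717 + 3363) - 18608) - 7/450 = (-9354 - 18608) - 7/450 = -27962 - 7/450 = -12582907/450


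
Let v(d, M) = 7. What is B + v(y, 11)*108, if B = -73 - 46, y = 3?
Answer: 637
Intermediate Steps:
B = -119
B + v(y, 11)*108 = -119 + 7*108 = -119 + 756 = 637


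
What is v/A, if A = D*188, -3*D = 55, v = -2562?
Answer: 3843/5170 ≈ 0.74333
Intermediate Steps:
D = -55/3 (D = -⅓*55 = -55/3 ≈ -18.333)
A = -10340/3 (A = -55/3*188 = -10340/3 ≈ -3446.7)
v/A = -2562/(-10340/3) = -2562*(-3/10340) = 3843/5170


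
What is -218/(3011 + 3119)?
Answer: -109/3065 ≈ -0.035563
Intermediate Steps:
-218/(3011 + 3119) = -218/6130 = -218*1/6130 = -109/3065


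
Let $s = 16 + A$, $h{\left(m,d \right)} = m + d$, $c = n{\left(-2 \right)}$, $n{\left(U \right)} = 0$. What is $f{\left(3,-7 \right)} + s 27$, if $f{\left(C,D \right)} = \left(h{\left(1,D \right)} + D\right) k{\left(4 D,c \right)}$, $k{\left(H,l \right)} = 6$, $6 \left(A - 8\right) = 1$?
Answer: $\frac{1149}{2} \approx 574.5$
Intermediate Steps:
$A = \frac{49}{6}$ ($A = 8 + \frac{1}{6} \cdot 1 = 8 + \frac{1}{6} = \frac{49}{6} \approx 8.1667$)
$c = 0$
$h{\left(m,d \right)} = d + m$
$f{\left(C,D \right)} = 6 + 12 D$ ($f{\left(C,D \right)} = \left(\left(D + 1\right) + D\right) 6 = \left(\left(1 + D\right) + D\right) 6 = \left(1 + 2 D\right) 6 = 6 + 12 D$)
$s = \frac{145}{6}$ ($s = 16 + \frac{49}{6} = \frac{145}{6} \approx 24.167$)
$f{\left(3,-7 \right)} + s 27 = \left(6 + 12 \left(-7\right)\right) + \frac{145}{6} \cdot 27 = \left(6 - 84\right) + \frac{1305}{2} = -78 + \frac{1305}{2} = \frac{1149}{2}$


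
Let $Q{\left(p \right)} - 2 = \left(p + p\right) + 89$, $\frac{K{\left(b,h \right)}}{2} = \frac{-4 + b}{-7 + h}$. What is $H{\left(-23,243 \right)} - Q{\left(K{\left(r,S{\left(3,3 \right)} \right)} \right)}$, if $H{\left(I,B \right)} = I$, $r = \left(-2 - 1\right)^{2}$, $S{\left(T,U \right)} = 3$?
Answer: $-109$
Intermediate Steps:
$r = 9$ ($r = \left(-3\right)^{2} = 9$)
$K{\left(b,h \right)} = \frac{2 \left(-4 + b\right)}{-7 + h}$ ($K{\left(b,h \right)} = 2 \frac{-4 + b}{-7 + h} = \frac{2 \left(-4 + b\right)}{-7 + h}$)
$Q{\left(p \right)} = 91 + 2 p$ ($Q{\left(p \right)} = 2 + \left(\left(p + p\right) + 89\right) = 2 + \left(2 p + 89\right) = 2 + \left(89 + 2 p\right) = 91 + 2 p$)
$H{\left(-23,243 \right)} - Q{\left(K{\left(r,S{\left(3,3 \right)} \right)} \right)} = -23 - \left(91 + 2 \frac{2 \left(-4 + 9\right)}{-7 + 3}\right) = -23 - \left(91 + 2 \cdot 2 \frac{1}{-4} \cdot 5\right) = -23 - \left(91 + 2 \cdot 2 \left(- \frac{1}{4}\right) 5\right) = -23 - \left(91 + 2 \left(- \frac{5}{2}\right)\right) = -23 - \left(91 - 5\right) = -23 - 86 = -109$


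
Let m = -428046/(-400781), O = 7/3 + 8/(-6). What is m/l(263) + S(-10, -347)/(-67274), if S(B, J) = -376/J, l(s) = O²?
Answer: 4996094258966/4677931462459 ≈ 1.0680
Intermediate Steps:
O = 1 (O = 7*(⅓) + 8*(-⅙) = 7/3 - 4/3 = 1)
m = 428046/400781 (m = -428046*(-1/400781) = 428046/400781 ≈ 1.0680)
l(s) = 1 (l(s) = 1² = 1)
m/l(263) + S(-10, -347)/(-67274) = (428046/400781)/1 - 376/(-347)/(-67274) = (428046/400781)*1 - 376*(-1/347)*(-1/67274) = 428046/400781 + (376/347)*(-1/67274) = 428046/400781 - 188/11672039 = 4996094258966/4677931462459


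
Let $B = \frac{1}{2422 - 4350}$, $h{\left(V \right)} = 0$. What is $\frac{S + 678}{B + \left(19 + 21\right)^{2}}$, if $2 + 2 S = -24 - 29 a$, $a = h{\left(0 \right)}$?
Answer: $\frac{1282120}{3084799} \approx 0.41563$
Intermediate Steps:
$a = 0$
$B = - \frac{1}{1928}$ ($B = \frac{1}{-1928} = - \frac{1}{1928} \approx -0.00051867$)
$S = -13$ ($S = -1 + \frac{-24 - 0}{2} = -1 + \frac{-24 + 0}{2} = -1 + \frac{1}{2} \left(-24\right) = -1 - 12 = -13$)
$\frac{S + 678}{B + \left(19 + 21\right)^{2}} = \frac{-13 + 678}{- \frac{1}{1928} + \left(19 + 21\right)^{2}} = \frac{665}{- \frac{1}{1928} + 40^{2}} = \frac{665}{- \frac{1}{1928} + 1600} = \frac{665}{\frac{3084799}{1928}} = 665 \cdot \frac{1928}{3084799} = \frac{1282120}{3084799}$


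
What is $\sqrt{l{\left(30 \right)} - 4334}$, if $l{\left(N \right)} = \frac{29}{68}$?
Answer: $\frac{i \sqrt{5009611}}{34} \approx 65.83 i$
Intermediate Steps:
$l{\left(N \right)} = \frac{29}{68}$ ($l{\left(N \right)} = 29 \cdot \frac{1}{68} = \frac{29}{68}$)
$\sqrt{l{\left(30 \right)} - 4334} = \sqrt{\frac{29}{68} - 4334} = \sqrt{- \frac{294683}{68}} = \frac{i \sqrt{5009611}}{34}$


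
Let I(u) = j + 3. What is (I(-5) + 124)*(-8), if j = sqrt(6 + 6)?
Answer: -1016 - 16*sqrt(3) ≈ -1043.7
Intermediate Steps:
j = 2*sqrt(3) (j = sqrt(12) = 2*sqrt(3) ≈ 3.4641)
I(u) = 3 + 2*sqrt(3) (I(u) = 2*sqrt(3) + 3 = 3 + 2*sqrt(3))
(I(-5) + 124)*(-8) = ((3 + 2*sqrt(3)) + 124)*(-8) = (127 + 2*sqrt(3))*(-8) = -1016 - 16*sqrt(3)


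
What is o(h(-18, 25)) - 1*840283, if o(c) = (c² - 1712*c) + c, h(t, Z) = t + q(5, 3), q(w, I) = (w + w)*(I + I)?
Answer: -910381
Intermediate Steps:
q(w, I) = 4*I*w (q(w, I) = (2*w)*(2*I) = 4*I*w)
h(t, Z) = 60 + t (h(t, Z) = t + 4*3*5 = t + 60 = 60 + t)
o(c) = c² - 1711*c
o(h(-18, 25)) - 1*840283 = (60 - 18)*(-1711 + (60 - 18)) - 1*840283 = 42*(-1711 + 42) - 840283 = 42*(-1669) - 840283 = -70098 - 840283 = -910381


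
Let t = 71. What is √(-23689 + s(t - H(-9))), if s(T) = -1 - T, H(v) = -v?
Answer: 2*I*√5938 ≈ 154.12*I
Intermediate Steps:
√(-23689 + s(t - H(-9))) = √(-23689 + (-1 - (71 - (-1)*(-9)))) = √(-23689 + (-1 - (71 - 1*9))) = √(-23689 + (-1 - (71 - 9))) = √(-23689 + (-1 - 1*62)) = √(-23689 + (-1 - 62)) = √(-23689 - 63) = √(-23752) = 2*I*√5938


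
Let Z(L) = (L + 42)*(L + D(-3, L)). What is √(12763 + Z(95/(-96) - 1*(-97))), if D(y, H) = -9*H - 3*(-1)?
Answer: I*√213872186/48 ≈ 304.67*I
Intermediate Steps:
D(y, H) = 3 - 9*H (D(y, H) = -9*H + 3 = 3 - 9*H)
Z(L) = (3 - 8*L)*(42 + L) (Z(L) = (L + 42)*(L + (3 - 9*L)) = (42 + L)*(3 - 8*L) = (3 - 8*L)*(42 + L))
√(12763 + Z(95/(-96) - 1*(-97))) = √(12763 + (126 - 333*(95/(-96) - 1*(-97)) - 8*(95/(-96) - 1*(-97))²)) = √(12763 + (126 - 333*(95*(-1/96) + 97) - 8*(95*(-1/96) + 97)²)) = √(12763 + (126 - 333*(-95/96 + 97) - 8*(-95/96 + 97)²)) = √(12763 + (126 - 333*9217/96 - 8*(9217/96)²)) = √(12763 + (126 - 1023087/32 - 8*84953089/9216)) = √(12763 + (126 - 1023087/32 - 84953089/1152)) = √(12763 - 121639069/1152) = √(-106936093/1152) = I*√213872186/48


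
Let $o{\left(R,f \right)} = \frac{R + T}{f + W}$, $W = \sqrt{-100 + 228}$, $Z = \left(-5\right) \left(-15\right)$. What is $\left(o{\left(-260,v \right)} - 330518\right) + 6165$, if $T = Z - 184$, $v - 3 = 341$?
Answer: $- \frac{4792655795}{14776} + \frac{369 \sqrt{2}}{14776} \approx -3.2435 \cdot 10^{5}$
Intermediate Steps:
$v = 344$ ($v = 3 + 341 = 344$)
$Z = 75$
$W = 8 \sqrt{2}$ ($W = \sqrt{128} = 8 \sqrt{2} \approx 11.314$)
$T = -109$ ($T = 75 - 184 = -109$)
$o{\left(R,f \right)} = \frac{-109 + R}{f + 8 \sqrt{2}}$ ($o{\left(R,f \right)} = \frac{R - 109}{f + 8 \sqrt{2}} = \frac{-109 + R}{f + 8 \sqrt{2}}$)
$\left(o{\left(-260,v \right)} - 330518\right) + 6165 = \left(\frac{-109 - 260}{344 + 8 \sqrt{2}} - 330518\right) + 6165 = \left(\frac{1}{344 + 8 \sqrt{2}} \left(-369\right) - 330518\right) + 6165 = \left(- \frac{369}{344 + 8 \sqrt{2}} - 330518\right) + 6165 = \left(-330518 - \frac{369}{344 + 8 \sqrt{2}}\right) + 6165 = -324353 - \frac{369}{344 + 8 \sqrt{2}}$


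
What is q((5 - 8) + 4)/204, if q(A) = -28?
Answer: -7/51 ≈ -0.13725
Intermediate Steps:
q((5 - 8) + 4)/204 = -28/204 = -28*1/204 = -7/51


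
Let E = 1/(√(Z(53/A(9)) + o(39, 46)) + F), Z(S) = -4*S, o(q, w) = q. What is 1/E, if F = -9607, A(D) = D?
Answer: -9607 + √139/3 ≈ -9603.1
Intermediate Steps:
E = 1/(-9607 + √139/3) (E = 1/(√(-212/9 + 39) - 9607) = 1/(√(139/9) - 9607) = 1/(√139/3 - 9607) = 1/(-9607 + √139/3) ≈ -0.00010413)
1/E = 1/(-86463/830649902 - 3*√139/830649902)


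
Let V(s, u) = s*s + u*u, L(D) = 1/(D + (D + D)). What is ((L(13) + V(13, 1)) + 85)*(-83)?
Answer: -825518/39 ≈ -21167.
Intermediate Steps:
L(D) = 1/(3*D) (L(D) = 1/(D + 2*D) = 1/(3*D))
V(s, u) = s² + u²
((L(13) + V(13, 1)) + 85)*(-83) = (((⅓)/13 + (13² + 1²)) + 85)*(-83) = (((⅓)*(1/13) + (169 + 1)) + 85)*(-83) = ((1/39 + 170) + 85)*(-83) = (6631/39 + 85)*(-83) = (9946/39)*(-83) = -825518/39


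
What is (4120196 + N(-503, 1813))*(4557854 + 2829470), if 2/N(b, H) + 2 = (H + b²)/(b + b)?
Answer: 3908656832298589224/128417 ≈ 3.0437e+13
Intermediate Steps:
N(b, H) = 2/(-2 + (H + b²)/(2*b)) (N(b, H) = 2/(-2 + (H + b²)/(b + b)) = 2/(-2 + (H + b²)/((2*b))) = 2/(-2 + (H + b²)*(1/(2*b))) = 2/(-2 + (H + b²)/(2*b)))
(4120196 + N(-503, 1813))*(4557854 + 2829470) = (4120196 + 4*(-503)/(1813 + (-503)² - 4*(-503)))*(4557854 + 2829470) = (4120196 + 4*(-503)/(1813 + 253009 + 2012))*7387324 = (4120196 + 4*(-503)/256834)*7387324 = (4120196 + 4*(-503)*(1/256834))*7387324 = (4120196 - 1006/128417)*7387324 = (529103208726/128417)*7387324 = 3908656832298589224/128417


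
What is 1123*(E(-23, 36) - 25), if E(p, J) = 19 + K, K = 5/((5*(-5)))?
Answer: -34813/5 ≈ -6962.6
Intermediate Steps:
K = -⅕ (K = 5/(-25) = 5*(-1/25) = -⅕ ≈ -0.20000)
E(p, J) = 94/5 (E(p, J) = 19 - ⅕ = 94/5)
1123*(E(-23, 36) - 25) = 1123*(94/5 - 25) = 1123*(-31/5) = -34813/5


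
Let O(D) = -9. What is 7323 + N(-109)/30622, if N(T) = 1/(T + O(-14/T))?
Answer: 26460898907/3613396 ≈ 7323.0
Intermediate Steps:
N(T) = 1/(-9 + T) (N(T) = 1/(T - 9) = 1/(-9 + T))
7323 + N(-109)/30622 = 7323 + 1/(-9 - 109*30622) = 7323 + (1/30622)/(-118) = 7323 - 1/118*1/30622 = 7323 - 1/3613396 = 26460898907/3613396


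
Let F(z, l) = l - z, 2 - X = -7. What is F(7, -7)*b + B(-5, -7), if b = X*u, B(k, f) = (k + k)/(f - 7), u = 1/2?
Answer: -436/7 ≈ -62.286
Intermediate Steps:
u = ½ ≈ 0.50000
X = 9 (X = 2 - 1*(-7) = 2 + 7 = 9)
B(k, f) = 2*k/(-7 + f) (B(k, f) = (2*k)/(-7 + f) = 2*k/(-7 + f))
b = 9/2 (b = 9*(½) = 9/2 ≈ 4.5000)
F(7, -7)*b + B(-5, -7) = (-7 - 1*7)*(9/2) + 2*(-5)/(-7 - 7) = (-7 - 7)*(9/2) + 2*(-5)/(-14) = -14*9/2 + 2*(-5)*(-1/14) = -63 + 5/7 = -436/7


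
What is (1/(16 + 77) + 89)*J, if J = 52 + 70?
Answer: 1009916/93 ≈ 10859.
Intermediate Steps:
J = 122
(1/(16 + 77) + 89)*J = (1/(16 + 77) + 89)*122 = (1/93 + 89)*122 = (8278/93)*122 = 1009916/93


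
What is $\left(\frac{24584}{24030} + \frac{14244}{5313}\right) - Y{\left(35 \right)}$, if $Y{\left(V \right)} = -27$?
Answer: $\frac{653337607}{21278565} \approx 30.704$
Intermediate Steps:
$\left(\frac{24584}{24030} + \frac{14244}{5313}\right) - Y{\left(35 \right)} = \left(\frac{24584}{24030} + \frac{14244}{5313}\right) - -27 = \left(24584 \cdot \frac{1}{24030} + 14244 \cdot \frac{1}{5313}\right) + 27 = \left(\frac{12292}{12015} + \frac{4748}{1771}\right) + 27 = \frac{78816352}{21278565} + 27 = \frac{653337607}{21278565}$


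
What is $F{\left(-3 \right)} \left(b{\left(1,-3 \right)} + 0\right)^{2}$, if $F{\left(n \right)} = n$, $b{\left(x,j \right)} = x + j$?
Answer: $-12$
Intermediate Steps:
$b{\left(x,j \right)} = j + x$
$F{\left(-3 \right)} \left(b{\left(1,-3 \right)} + 0\right)^{2} = - 3 \left(\left(-3 + 1\right) + 0\right)^{2} = - 3 \left(-2 + 0\right)^{2} = - 3 \left(-2\right)^{2} = \left(-3\right) 4 = -12$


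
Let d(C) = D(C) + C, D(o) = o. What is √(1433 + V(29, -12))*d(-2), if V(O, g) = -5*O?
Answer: -8*√322 ≈ -143.55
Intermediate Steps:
d(C) = 2*C (d(C) = C + C = 2*C)
√(1433 + V(29, -12))*d(-2) = √(1433 - 5*29)*(2*(-2)) = √(1433 - 145)*(-4) = √1288*(-4) = (2*√322)*(-4) = -8*√322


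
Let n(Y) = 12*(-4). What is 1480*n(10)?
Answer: -71040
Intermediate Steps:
n(Y) = -48
1480*n(10) = 1480*(-48) = -71040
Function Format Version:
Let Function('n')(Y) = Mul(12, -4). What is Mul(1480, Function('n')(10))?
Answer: -71040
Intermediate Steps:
Function('n')(Y) = -48
Mul(1480, Function('n')(10)) = Mul(1480, -48) = -71040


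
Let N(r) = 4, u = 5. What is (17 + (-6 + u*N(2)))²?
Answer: 961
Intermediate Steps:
(17 + (-6 + u*N(2)))² = (17 + (-6 + 5*4))² = (17 + (-6 + 20))² = (17 + 14)² = 31² = 961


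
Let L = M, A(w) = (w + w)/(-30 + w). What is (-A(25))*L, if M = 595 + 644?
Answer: 12390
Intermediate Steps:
A(w) = 2*w/(-30 + w) (A(w) = (2*w)/(-30 + w) = 2*w/(-30 + w))
M = 1239
L = 1239
(-A(25))*L = -2*25/(-30 + 25)*1239 = -2*25/(-5)*1239 = -2*25*(-1)/5*1239 = -1*(-10)*1239 = 10*1239 = 12390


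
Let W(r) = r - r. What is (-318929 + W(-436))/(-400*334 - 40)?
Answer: 24533/10280 ≈ 2.3865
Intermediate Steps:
W(r) = 0
(-318929 + W(-436))/(-400*334 - 40) = (-318929 + 0)/(-400*334 - 40) = -318929/(-133600 - 40) = -318929/(-133640) = -318929*(-1/133640) = 24533/10280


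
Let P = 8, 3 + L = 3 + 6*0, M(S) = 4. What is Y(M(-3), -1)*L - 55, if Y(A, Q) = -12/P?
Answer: -55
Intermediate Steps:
L = 0 (L = -3 + (3 + 6*0) = -3 + (3 + 0) = -3 + 3 = 0)
Y(A, Q) = -3/2 (Y(A, Q) = -12/8 = -12*⅛ = -3/2)
Y(M(-3), -1)*L - 55 = -3/2*0 - 55 = 0 - 55 = -55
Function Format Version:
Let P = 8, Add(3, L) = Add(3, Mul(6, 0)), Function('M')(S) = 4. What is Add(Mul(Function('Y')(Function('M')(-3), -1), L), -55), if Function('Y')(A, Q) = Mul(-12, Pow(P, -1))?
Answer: -55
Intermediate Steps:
L = 0 (L = Add(-3, Add(3, Mul(6, 0))) = Add(-3, Add(3, 0)) = Add(-3, 3) = 0)
Function('Y')(A, Q) = Rational(-3, 2) (Function('Y')(A, Q) = Mul(-12, Pow(8, -1)) = Mul(-12, Rational(1, 8)) = Rational(-3, 2))
Add(Mul(Function('Y')(Function('M')(-3), -1), L), -55) = Add(Mul(Rational(-3, 2), 0), -55) = Add(0, -55) = -55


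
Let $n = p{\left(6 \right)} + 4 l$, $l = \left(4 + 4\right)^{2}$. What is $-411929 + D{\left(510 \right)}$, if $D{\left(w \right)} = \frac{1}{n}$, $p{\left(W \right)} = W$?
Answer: $- \frac{107925397}{262} \approx -4.1193 \cdot 10^{5}$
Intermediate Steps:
$l = 64$ ($l = 8^{2} = 64$)
$n = 262$ ($n = 6 + 4 \cdot 64 = 6 + 256 = 262$)
$D{\left(w \right)} = \frac{1}{262}$
$-411929 + D{\left(510 \right)} = -411929 + \frac{1}{262} = - \frac{107925397}{262}$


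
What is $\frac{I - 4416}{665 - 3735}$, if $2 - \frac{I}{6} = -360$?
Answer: $\frac{1122}{1535} \approx 0.73094$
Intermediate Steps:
$I = 2172$ ($I = 12 - -2160 = 12 + 2160 = 2172$)
$\frac{I - 4416}{665 - 3735} = \frac{2172 - 4416}{665 - 3735} = - \frac{2244}{-3070} = \left(-2244\right) \left(- \frac{1}{3070}\right) = \frac{1122}{1535}$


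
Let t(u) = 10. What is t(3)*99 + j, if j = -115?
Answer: 875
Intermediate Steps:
t(3)*99 + j = 10*99 - 115 = 990 - 115 = 875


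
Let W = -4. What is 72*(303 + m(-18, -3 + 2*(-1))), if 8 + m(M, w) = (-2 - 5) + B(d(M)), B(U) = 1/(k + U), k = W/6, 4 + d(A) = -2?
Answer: 103626/5 ≈ 20725.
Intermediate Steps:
d(A) = -6 (d(A) = -4 - 2 = -6)
k = -2/3 (k = -4/6 = -4*1/6 = -2/3 ≈ -0.66667)
B(U) = 1/(-2/3 + U)
m(M, w) = -303/20 (m(M, w) = -8 + ((-2 - 5) + 3/(-2 + 3*(-6))) = -8 + (-7 + 3/(-2 - 18)) = -8 + (-7 + 3/(-20)) = -8 + (-7 + 3*(-1/20)) = -8 + (-7 - 3/20) = -8 - 143/20 = -303/20)
72*(303 + m(-18, -3 + 2*(-1))) = 72*(303 - 303/20) = 72*(5757/20) = 103626/5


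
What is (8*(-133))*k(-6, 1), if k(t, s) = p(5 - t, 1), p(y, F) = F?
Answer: -1064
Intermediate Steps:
k(t, s) = 1
(8*(-133))*k(-6, 1) = (8*(-133))*1 = -1064*1 = -1064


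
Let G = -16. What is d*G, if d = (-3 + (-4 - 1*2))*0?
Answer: 0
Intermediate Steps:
d = 0 (d = (-3 + (-4 - 2))*0 = (-3 - 6)*0 = -9*0 = 0)
d*G = 0*(-16) = 0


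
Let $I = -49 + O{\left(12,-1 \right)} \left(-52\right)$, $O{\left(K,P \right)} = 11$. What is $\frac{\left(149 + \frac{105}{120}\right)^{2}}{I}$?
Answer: $- \frac{1437601}{39744} \approx -36.172$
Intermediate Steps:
$I = -621$ ($I = -49 + 11 \left(-52\right) = -49 - 572 = -621$)
$\frac{\left(149 + \frac{105}{120}\right)^{2}}{I} = \frac{\left(149 + \frac{105}{120}\right)^{2}}{-621} = \left(149 + 105 \cdot \frac{1}{120}\right)^{2} \left(- \frac{1}{621}\right) = \left(149 + \frac{7}{8}\right)^{2} \left(- \frac{1}{621}\right) = \left(\frac{1199}{8}\right)^{2} \left(- \frac{1}{621}\right) = \frac{1437601}{64} \left(- \frac{1}{621}\right) = - \frac{1437601}{39744}$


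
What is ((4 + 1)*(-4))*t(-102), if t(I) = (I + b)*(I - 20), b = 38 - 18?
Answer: -200080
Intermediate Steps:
b = 20
t(I) = (-20 + I)*(20 + I) (t(I) = (I + 20)*(I - 20) = (20 + I)*(-20 + I) = (-20 + I)*(20 + I))
((4 + 1)*(-4))*t(-102) = ((4 + 1)*(-4))*(-400 + (-102)²) = (5*(-4))*(-400 + 10404) = -20*10004 = -200080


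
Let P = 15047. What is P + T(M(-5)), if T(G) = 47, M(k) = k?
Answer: 15094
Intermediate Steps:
P + T(M(-5)) = 15047 + 47 = 15094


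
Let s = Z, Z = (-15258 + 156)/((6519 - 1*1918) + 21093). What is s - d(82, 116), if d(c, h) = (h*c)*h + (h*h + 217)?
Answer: -14350941606/12847 ≈ -1.1171e+6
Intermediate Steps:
Z = -7551/12847 (Z = -15102/((6519 - 1918) + 21093) = -15102/(4601 + 21093) = -15102/25694 = -15102*1/25694 = -7551/12847 ≈ -0.58776)
d(c, h) = 217 + h**2 + c*h**2 (d(c, h) = (c*h)*h + (h**2 + 217) = c*h**2 + (217 + h**2) = 217 + h**2 + c*h**2)
s = -7551/12847 ≈ -0.58776
s - d(82, 116) = -7551/12847 - (217 + 116**2 + 82*116**2) = -7551/12847 - (217 + 13456 + 82*13456) = -7551/12847 - (217 + 13456 + 1103392) = -7551/12847 - 1*1117065 = -7551/12847 - 1117065 = -14350941606/12847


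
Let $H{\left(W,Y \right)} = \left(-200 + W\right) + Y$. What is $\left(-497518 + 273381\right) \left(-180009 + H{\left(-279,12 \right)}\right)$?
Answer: $40451349212$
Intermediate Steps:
$H{\left(W,Y \right)} = -200 + W + Y$
$\left(-497518 + 273381\right) \left(-180009 + H{\left(-279,12 \right)}\right) = \left(-497518 + 273381\right) \left(-180009 - 467\right) = - 224137 \left(-180009 - 467\right) = \left(-224137\right) \left(-180476\right) = 40451349212$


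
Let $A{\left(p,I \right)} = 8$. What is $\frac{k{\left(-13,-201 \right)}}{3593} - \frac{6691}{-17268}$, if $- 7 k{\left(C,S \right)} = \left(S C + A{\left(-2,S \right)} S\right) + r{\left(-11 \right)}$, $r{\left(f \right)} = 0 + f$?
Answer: $\frac{21588707}{62043924} \approx 0.34796$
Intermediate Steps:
$r{\left(f \right)} = f$
$k{\left(C,S \right)} = \frac{11}{7} - \frac{8 S}{7} - \frac{C S}{7}$ ($k{\left(C,S \right)} = - \frac{\left(S C + 8 S\right) - 11}{7} = - \frac{\left(C S + 8 S\right) - 11}{7} = - \frac{\left(8 S + C S\right) - 11}{7} = - \frac{-11 + 8 S + C S}{7} = \frac{11}{7} - \frac{8 S}{7} - \frac{C S}{7}$)
$\frac{k{\left(-13,-201 \right)}}{3593} - \frac{6691}{-17268} = \frac{\frac{11}{7} - - \frac{1608}{7} - \left(- \frac{13}{7}\right) \left(-201\right)}{3593} - \frac{6691}{-17268} = \left(\frac{11}{7} + \frac{1608}{7} - \frac{2613}{7}\right) \frac{1}{3593} - - \frac{6691}{17268} = \left(-142\right) \frac{1}{3593} + \frac{6691}{17268} = - \frac{142}{3593} + \frac{6691}{17268} = \frac{21588707}{62043924}$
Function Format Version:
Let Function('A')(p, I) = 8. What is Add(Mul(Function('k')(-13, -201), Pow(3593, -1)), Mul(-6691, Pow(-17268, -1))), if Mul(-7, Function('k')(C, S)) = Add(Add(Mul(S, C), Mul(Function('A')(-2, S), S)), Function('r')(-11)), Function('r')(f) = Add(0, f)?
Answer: Rational(21588707, 62043924) ≈ 0.34796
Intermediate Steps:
Function('r')(f) = f
Function('k')(C, S) = Add(Rational(11, 7), Mul(Rational(-8, 7), S), Mul(Rational(-1, 7), C, S)) (Function('k')(C, S) = Mul(Rational(-1, 7), Add(Add(Mul(S, C), Mul(8, S)), -11)) = Mul(Rational(-1, 7), Add(Add(Mul(C, S), Mul(8, S)), -11)) = Mul(Rational(-1, 7), Add(Add(Mul(8, S), Mul(C, S)), -11)) = Mul(Rational(-1, 7), Add(-11, Mul(8, S), Mul(C, S))) = Add(Rational(11, 7), Mul(Rational(-8, 7), S), Mul(Rational(-1, 7), C, S)))
Add(Mul(Function('k')(-13, -201), Pow(3593, -1)), Mul(-6691, Pow(-17268, -1))) = Add(Mul(Add(Rational(11, 7), Mul(Rational(-8, 7), -201), Mul(Rational(-1, 7), -13, -201)), Pow(3593, -1)), Mul(-6691, Pow(-17268, -1))) = Add(Mul(Add(Rational(11, 7), Rational(1608, 7), Rational(-2613, 7)), Rational(1, 3593)), Mul(-6691, Rational(-1, 17268))) = Add(Mul(-142, Rational(1, 3593)), Rational(6691, 17268)) = Add(Rational(-142, 3593), Rational(6691, 17268)) = Rational(21588707, 62043924)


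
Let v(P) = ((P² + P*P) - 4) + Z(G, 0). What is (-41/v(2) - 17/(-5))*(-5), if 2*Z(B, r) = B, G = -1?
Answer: 291/7 ≈ 41.571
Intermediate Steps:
Z(B, r) = B/2
v(P) = -9/2 + 2*P² (v(P) = ((P² + P*P) - 4) + (½)*(-1) = ((P² + P²) - 4) - ½ = (2*P² - 4) - ½ = (-4 + 2*P²) - ½ = -9/2 + 2*P²)
(-41/v(2) - 17/(-5))*(-5) = (-41/(-9/2 + 2*2²) - 17/(-5))*(-5) = (-41/(-9/2 + 2*4) - 17*(-⅕))*(-5) = (-41/(-9/2 + 8) + 17/5)*(-5) = (-41/7/2 + 17/5)*(-5) = (-41*2/7 + 17/5)*(-5) = (-82/7 + 17/5)*(-5) = -291/35*(-5) = 291/7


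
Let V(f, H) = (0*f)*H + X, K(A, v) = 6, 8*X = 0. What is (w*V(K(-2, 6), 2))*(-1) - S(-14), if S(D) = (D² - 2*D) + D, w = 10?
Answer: -210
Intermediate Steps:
X = 0 (X = (⅛)*0 = 0)
S(D) = D² - D
V(f, H) = 0 (V(f, H) = (0*f)*H + 0 = 0*H + 0 = 0 + 0 = 0)
(w*V(K(-2, 6), 2))*(-1) - S(-14) = (10*0)*(-1) - (-14)*(-1 - 14) = 0*(-1) - (-14)*(-15) = 0 - 1*210 = 0 - 210 = -210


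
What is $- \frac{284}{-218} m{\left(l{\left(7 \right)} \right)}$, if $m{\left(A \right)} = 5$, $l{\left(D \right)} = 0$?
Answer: $\frac{710}{109} \approx 6.5138$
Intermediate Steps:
$- \frac{284}{-218} m{\left(l{\left(7 \right)} \right)} = - \frac{284}{-218} \cdot 5 = \left(-284\right) \left(- \frac{1}{218}\right) 5 = \frac{142}{109} \cdot 5 = \frac{710}{109}$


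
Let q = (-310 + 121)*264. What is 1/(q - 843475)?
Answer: -1/893371 ≈ -1.1194e-6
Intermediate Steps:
q = -49896 (q = -189*264 = -49896)
1/(q - 843475) = 1/(-49896 - 843475) = 1/(-893371) = -1/893371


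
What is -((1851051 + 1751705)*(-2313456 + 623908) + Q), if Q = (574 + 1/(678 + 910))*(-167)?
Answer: 9666202512752015/1588 ≈ 6.0870e+12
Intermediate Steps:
Q = -152222671/1588 (Q = (574 + 1/1588)*(-167) = (911513/1588)*(-167) = -152222671/1588 ≈ -95858.)
-((1851051 + 1751705)*(-2313456 + 623908) + Q) = -((1851051 + 1751705)*(-2313456 + 623908) - 152222671/1588) = -(3602756*(-1689548) - 152222671/1588) = -(-6087029194288 - 152222671/1588) = -1*(-9666202512752015/1588) = 9666202512752015/1588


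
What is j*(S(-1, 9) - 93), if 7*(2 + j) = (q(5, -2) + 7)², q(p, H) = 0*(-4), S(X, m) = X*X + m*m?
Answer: -55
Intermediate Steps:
S(X, m) = X² + m²
q(p, H) = 0
j = 5 (j = -2 + (0 + 7)²/7 = -2 + (⅐)*7² = -2 + (⅐)*49 = -2 + 7 = 5)
j*(S(-1, 9) - 93) = 5*(((-1)² + 9²) - 93) = 5*((1 + 81) - 93) = 5*(82 - 93) = 5*(-11) = -55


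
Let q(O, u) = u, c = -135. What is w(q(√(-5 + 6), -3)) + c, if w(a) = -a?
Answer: -132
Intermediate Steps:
w(q(√(-5 + 6), -3)) + c = -1*(-3) - 135 = 3 - 135 = -132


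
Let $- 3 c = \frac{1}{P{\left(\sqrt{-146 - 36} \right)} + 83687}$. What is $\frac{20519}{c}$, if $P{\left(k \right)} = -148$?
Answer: $-5142410223$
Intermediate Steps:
$c = - \frac{1}{250617}$ ($c = - \frac{1}{3 \left(-148 + 83687\right)} = - \frac{1}{3 \cdot 83539} = \left(- \frac{1}{3}\right) \frac{1}{83539} = - \frac{1}{250617} \approx -3.9901 \cdot 10^{-6}$)
$\frac{20519}{c} = \frac{20519}{- \frac{1}{250617}} = 20519 \left(-250617\right) = -5142410223$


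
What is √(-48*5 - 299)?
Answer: 7*I*√11 ≈ 23.216*I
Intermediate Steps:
√(-48*5 - 299) = √(-240 - 299) = √(-539) = 7*I*√11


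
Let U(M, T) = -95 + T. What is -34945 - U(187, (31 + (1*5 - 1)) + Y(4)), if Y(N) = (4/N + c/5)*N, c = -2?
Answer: -174437/5 ≈ -34887.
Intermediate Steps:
Y(N) = N*(-⅖ + 4/N) (Y(N) = (4/N - 2/5)*N = (4/N - 2*⅕)*N = (4/N - ⅖)*N = (-⅖ + 4/N)*N = N*(-⅖ + 4/N))
-34945 - U(187, (31 + (1*5 - 1)) + Y(4)) = -34945 - (-95 + ((31 + (1*5 - 1)) + (4 - ⅖*4))) = -34945 - (-95 + ((31 + (5 - 1)) + (4 - 8/5))) = -34945 - (-95 + ((31 + 4) + 12/5)) = -34945 - (-95 + (35 + 12/5)) = -34945 - (-95 + 187/5) = -34945 - 1*(-288/5) = -34945 + 288/5 = -174437/5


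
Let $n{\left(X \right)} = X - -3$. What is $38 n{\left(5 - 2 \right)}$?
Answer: $228$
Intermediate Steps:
$n{\left(X \right)} = 3 + X$ ($n{\left(X \right)} = X + 3 = 3 + X$)
$38 n{\left(5 - 2 \right)} = 38 \left(3 + \left(5 - 2\right)\right) = 38 \left(3 + 3\right) = 38 \cdot 6 = 228$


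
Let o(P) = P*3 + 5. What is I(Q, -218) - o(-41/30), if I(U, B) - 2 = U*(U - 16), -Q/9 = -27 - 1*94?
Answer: 11684981/10 ≈ 1.1685e+6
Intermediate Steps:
Q = 1089 (Q = -9*(-27 - 1*94) = -9*(-27 - 94) = -9*(-121) = 1089)
I(U, B) = 2 + U*(-16 + U) (I(U, B) = 2 + U*(U - 16) = 2 + U*(-16 + U))
o(P) = 5 + 3*P (o(P) = 3*P + 5 = 5 + 3*P)
I(Q, -218) - o(-41/30) = (2 + 1089² - 16*1089) - (5 + 3*(-41/30)) = (2 + 1185921 - 17424) - (5 + 3*(-41*1/30)) = 1168499 - (5 + 3*(-41/30)) = 1168499 - (5 - 41/10) = 1168499 - 1*9/10 = 1168499 - 9/10 = 11684981/10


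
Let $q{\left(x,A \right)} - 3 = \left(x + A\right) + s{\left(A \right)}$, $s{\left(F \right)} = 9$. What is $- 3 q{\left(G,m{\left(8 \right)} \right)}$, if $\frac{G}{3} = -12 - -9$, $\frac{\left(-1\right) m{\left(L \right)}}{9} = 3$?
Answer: $72$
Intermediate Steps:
$m{\left(L \right)} = -27$ ($m{\left(L \right)} = \left(-9\right) 3 = -27$)
$G = -9$ ($G = 3 \left(-12 - -9\right) = 3 \left(-12 + 9\right) = 3 \left(-3\right) = -9$)
$q{\left(x,A \right)} = 12 + A + x$ ($q{\left(x,A \right)} = 3 + \left(\left(x + A\right) + 9\right) = 3 + \left(\left(A + x\right) + 9\right) = 3 + \left(9 + A + x\right) = 12 + A + x$)
$- 3 q{\left(G,m{\left(8 \right)} \right)} = - 3 \left(12 - 27 - 9\right) = \left(-3\right) \left(-24\right) = 72$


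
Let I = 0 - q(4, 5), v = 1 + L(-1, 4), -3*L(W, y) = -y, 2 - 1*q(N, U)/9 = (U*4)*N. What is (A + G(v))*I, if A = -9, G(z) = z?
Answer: -4680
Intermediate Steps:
q(N, U) = 18 - 36*N*U (q(N, U) = 18 - 9*U*4*N = 18 - 9*4*U*N = 18 - 36*N*U)
L(W, y) = y/3 (L(W, y) = -(-1)*y/3 = y/3)
v = 7/3 (v = 1 + (1/3)*4 = 1 + 4/3 = 7/3 ≈ 2.3333)
I = 702 (I = 0 - (18 - 36*4*5) = 0 - (18 - 720) = 0 - 1*(-702) = 0 + 702 = 702)
(A + G(v))*I = (-9 + 7/3)*702 = -20/3*702 = -4680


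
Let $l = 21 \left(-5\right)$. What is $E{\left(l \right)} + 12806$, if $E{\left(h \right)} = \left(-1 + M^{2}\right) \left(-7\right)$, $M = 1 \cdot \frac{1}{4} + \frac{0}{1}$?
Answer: $\frac{205001}{16} \approx 12813.0$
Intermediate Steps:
$M = \frac{1}{4}$ ($M = 1 \cdot \frac{1}{4} + 0 \cdot 1 = \frac{1}{4} + 0 = \frac{1}{4} \approx 0.25$)
$l = -105$
$E{\left(h \right)} = \frac{105}{16}$ ($E{\left(h \right)} = \left(-1 + \left(\frac{1}{4}\right)^{2}\right) \left(-7\right) = \left(-1 + \frac{1}{16}\right) \left(-7\right) = \left(- \frac{15}{16}\right) \left(-7\right) = \frac{105}{16}$)
$E{\left(l \right)} + 12806 = \frac{105}{16} + 12806 = \frac{205001}{16}$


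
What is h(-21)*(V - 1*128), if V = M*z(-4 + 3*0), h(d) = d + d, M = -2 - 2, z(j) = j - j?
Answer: 5376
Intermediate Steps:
z(j) = 0
M = -4
h(d) = 2*d
V = 0 (V = -4*0 = 0)
h(-21)*(V - 1*128) = (2*(-21))*(0 - 1*128) = -42*(0 - 128) = -42*(-128) = 5376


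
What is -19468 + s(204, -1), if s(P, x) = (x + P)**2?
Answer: 21741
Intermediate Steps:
s(P, x) = (P + x)**2
-19468 + s(204, -1) = -19468 + (204 - 1)**2 = -19468 + 203**2 = -19468 + 41209 = 21741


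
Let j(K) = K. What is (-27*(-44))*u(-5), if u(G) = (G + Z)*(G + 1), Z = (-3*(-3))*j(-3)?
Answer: 152064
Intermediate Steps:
Z = -27 (Z = -3*(-3)*(-3) = 9*(-3) = -27)
u(G) = (1 + G)*(-27 + G) (u(G) = (G - 27)*(G + 1) = (-27 + G)*(1 + G) = (1 + G)*(-27 + G))
(-27*(-44))*u(-5) = (-27*(-44))*(-27 + (-5)**2 - 26*(-5)) = 1188*(-27 + 25 + 130) = 1188*128 = 152064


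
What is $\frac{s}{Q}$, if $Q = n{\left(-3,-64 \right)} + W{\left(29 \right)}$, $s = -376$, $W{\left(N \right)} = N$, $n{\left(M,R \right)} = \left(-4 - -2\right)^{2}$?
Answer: $- \frac{376}{33} \approx -11.394$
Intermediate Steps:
$n{\left(M,R \right)} = 4$ ($n{\left(M,R \right)} = \left(-4 + 2\right)^{2} = \left(-2\right)^{2} = 4$)
$Q = 33$ ($Q = 4 + 29 = 33$)
$\frac{s}{Q} = - \frac{376}{33}$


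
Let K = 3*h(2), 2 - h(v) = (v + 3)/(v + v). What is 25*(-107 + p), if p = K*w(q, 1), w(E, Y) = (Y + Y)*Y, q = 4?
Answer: -5125/2 ≈ -2562.5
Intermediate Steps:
w(E, Y) = 2*Y**2 (w(E, Y) = (2*Y)*Y = 2*Y**2)
h(v) = 2 - (3 + v)/(2*v) (h(v) = 2 - (v + 3)/(v + v) = 2 - (3 + v)/(2*v))
K = 9/4 (K = 3*((3/2)*(-1 + 2)/2) = 3*((3/2)*(1/2)*1) = 3*(3/4) = 9/4 ≈ 2.2500)
p = 9/2 (p = 9*(2*1**2)/4 = 9*(2*1)/4 = (9/4)*2 = 9/2 ≈ 4.5000)
25*(-107 + p) = 25*(-107 + 9/2) = 25*(-205/2) = -5125/2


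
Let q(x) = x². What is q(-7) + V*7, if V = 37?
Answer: 308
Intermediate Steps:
q(-7) + V*7 = (-7)² + 37*7 = 49 + 259 = 308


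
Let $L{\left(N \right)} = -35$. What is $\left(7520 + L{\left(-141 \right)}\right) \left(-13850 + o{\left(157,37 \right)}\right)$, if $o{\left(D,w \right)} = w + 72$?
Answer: $-102851385$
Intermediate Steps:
$o{\left(D,w \right)} = 72 + w$
$\left(7520 + L{\left(-141 \right)}\right) \left(-13850 + o{\left(157,37 \right)}\right) = \left(7520 - 35\right) \left(-13850 + \left(72 + 37\right)\right) = 7485 \left(-13850 + 109\right) = 7485 \left(-13741\right) = -102851385$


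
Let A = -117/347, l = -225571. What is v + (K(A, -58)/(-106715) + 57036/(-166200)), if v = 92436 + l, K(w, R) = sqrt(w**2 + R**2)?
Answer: -1843924503/13850 - sqrt(405069565)/37030105 ≈ -1.3314e+5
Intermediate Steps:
A = -117/347 (A = -117*1/347 = -117/347 ≈ -0.33718)
K(w, R) = sqrt(R**2 + w**2)
v = -133135 (v = 92436 - 225571 = -133135)
v + (K(A, -58)/(-106715) + 57036/(-166200)) = -133135 + (sqrt((-58)**2 + (-117/347)**2)/(-106715) + 57036/(-166200)) = -133135 + (sqrt(3364 + 13689/120409)*(-1/106715) + 57036*(-1/166200)) = -133135 + (sqrt(405069565/120409)*(-1/106715) - 4753/13850) = -133135 + ((sqrt(405069565)/347)*(-1/106715) - 4753/13850) = -133135 + (-sqrt(405069565)/37030105 - 4753/13850) = -133135 + (-4753/13850 - sqrt(405069565)/37030105) = -1843924503/13850 - sqrt(405069565)/37030105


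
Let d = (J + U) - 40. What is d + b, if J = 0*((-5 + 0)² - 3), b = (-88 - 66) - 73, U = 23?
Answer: -244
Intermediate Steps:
b = -227 (b = -154 - 73 = -227)
J = 0 (J = 0*((-5)² - 3) = 0*(25 - 3) = 0*22 = 0)
d = -17 (d = (0 + 23) - 40 = 23 - 40 = -17)
d + b = -17 - 227 = -244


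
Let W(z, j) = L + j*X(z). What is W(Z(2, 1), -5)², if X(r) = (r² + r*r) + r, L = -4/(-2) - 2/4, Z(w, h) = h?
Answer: 729/4 ≈ 182.25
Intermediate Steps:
L = 3/2 (L = -4*(-½) - 2*¼ = 2 - ½ = 3/2 ≈ 1.5000)
X(r) = r + 2*r² (X(r) = (r² + r²) + r = 2*r² + r = r + 2*r²)
W(z, j) = 3/2 + j*z*(1 + 2*z) (W(z, j) = 3/2 + j*(z*(1 + 2*z)) = 3/2 + j*z*(1 + 2*z))
W(Z(2, 1), -5)² = (3/2 - 5*1*(1 + 2*1))² = (3/2 - 5*1*(1 + 2))² = (3/2 - 5*1*3)² = (3/2 - 15)² = (-27/2)² = 729/4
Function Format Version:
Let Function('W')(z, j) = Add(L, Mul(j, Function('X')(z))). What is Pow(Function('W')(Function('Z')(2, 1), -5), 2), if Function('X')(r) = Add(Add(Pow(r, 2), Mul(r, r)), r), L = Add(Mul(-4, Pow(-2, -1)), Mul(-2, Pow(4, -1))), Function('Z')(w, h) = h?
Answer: Rational(729, 4) ≈ 182.25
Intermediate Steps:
L = Rational(3, 2) (L = Add(Mul(-4, Rational(-1, 2)), Mul(-2, Rational(1, 4))) = Add(2, Rational(-1, 2)) = Rational(3, 2) ≈ 1.5000)
Function('X')(r) = Add(r, Mul(2, Pow(r, 2))) (Function('X')(r) = Add(Add(Pow(r, 2), Pow(r, 2)), r) = Add(Mul(2, Pow(r, 2)), r) = Add(r, Mul(2, Pow(r, 2))))
Function('W')(z, j) = Add(Rational(3, 2), Mul(j, z, Add(1, Mul(2, z)))) (Function('W')(z, j) = Add(Rational(3, 2), Mul(j, Mul(z, Add(1, Mul(2, z))))) = Add(Rational(3, 2), Mul(j, z, Add(1, Mul(2, z)))))
Pow(Function('W')(Function('Z')(2, 1), -5), 2) = Pow(Add(Rational(3, 2), Mul(-5, 1, Add(1, Mul(2, 1)))), 2) = Pow(Add(Rational(3, 2), Mul(-5, 1, Add(1, 2))), 2) = Pow(Add(Rational(3, 2), Mul(-5, 1, 3)), 2) = Pow(Add(Rational(3, 2), -15), 2) = Pow(Rational(-27, 2), 2) = Rational(729, 4)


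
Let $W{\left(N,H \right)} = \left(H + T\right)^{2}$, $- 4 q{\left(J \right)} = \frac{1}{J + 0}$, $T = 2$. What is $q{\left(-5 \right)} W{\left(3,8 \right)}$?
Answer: $5$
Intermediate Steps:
$q{\left(J \right)} = - \frac{1}{4 J}$ ($q{\left(J \right)} = - \frac{1}{4 \left(J + 0\right)} = - \frac{1}{4 J}$)
$W{\left(N,H \right)} = \left(2 + H\right)^{2}$ ($W{\left(N,H \right)} = \left(H + 2\right)^{2} = \left(2 + H\right)^{2}$)
$q{\left(-5 \right)} W{\left(3,8 \right)} = - \frac{1}{4 \left(-5\right)} \left(2 + 8\right)^{2} = \left(- \frac{1}{4}\right) \left(- \frac{1}{5}\right) 10^{2} = \frac{1}{20} \cdot 100 = 5$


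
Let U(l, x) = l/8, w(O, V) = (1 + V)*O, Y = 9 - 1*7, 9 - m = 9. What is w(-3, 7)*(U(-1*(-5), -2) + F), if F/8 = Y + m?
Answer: -399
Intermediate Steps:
m = 0 (m = 9 - 1*9 = 9 - 9 = 0)
Y = 2 (Y = 9 - 7 = 2)
w(O, V) = O*(1 + V)
U(l, x) = l/8 (U(l, x) = l*(1/8) = l/8)
F = 16 (F = 8*(2 + 0) = 8*2 = 16)
w(-3, 7)*(U(-1*(-5), -2) + F) = (-3*(1 + 7))*((-1*(-5))/8 + 16) = (-3*8)*((1/8)*5 + 16) = -24*(5/8 + 16) = -24*133/8 = -399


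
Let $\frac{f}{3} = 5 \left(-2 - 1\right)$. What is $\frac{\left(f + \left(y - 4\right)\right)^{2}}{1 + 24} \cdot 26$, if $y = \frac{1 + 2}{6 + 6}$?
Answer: $\frac{19773}{8} \approx 2471.6$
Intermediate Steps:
$f = -45$ ($f = 3 \cdot 5 \left(-2 - 1\right) = 3 \cdot 5 \left(-3\right) = 3 \left(-15\right) = -45$)
$y = \frac{1}{4}$ ($y = \frac{3}{12} = 3 \cdot \frac{1}{12} = \frac{1}{4} \approx 0.25$)
$\frac{\left(f + \left(y - 4\right)\right)^{2}}{1 + 24} \cdot 26 = \frac{\left(-45 + \left(\frac{1}{4} - 4\right)\right)^{2}}{1 + 24} \cdot 26 = \frac{\left(-45 + \left(\frac{1}{4} - 4\right)\right)^{2}}{25} \cdot 26 = \frac{\left(-45 - \frac{15}{4}\right)^{2}}{25} \cdot 26 = \frac{\left(- \frac{195}{4}\right)^{2}}{25} \cdot 26 = \frac{1}{25} \cdot \frac{38025}{16} \cdot 26 = \frac{1521}{16} \cdot 26 = \frac{19773}{8}$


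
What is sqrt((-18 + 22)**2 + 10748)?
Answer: 6*sqrt(299) ≈ 103.75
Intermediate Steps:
sqrt((-18 + 22)**2 + 10748) = sqrt(4**2 + 10748) = sqrt(16 + 10748) = sqrt(10764) = 6*sqrt(299)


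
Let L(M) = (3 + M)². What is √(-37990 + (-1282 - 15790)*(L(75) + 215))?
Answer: I*√107574518 ≈ 10372.0*I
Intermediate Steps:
√(-37990 + (-1282 - 15790)*(L(75) + 215)) = √(-37990 + (-1282 - 15790)*((3 + 75)² + 215)) = √(-37990 - 17072*(78² + 215)) = √(-37990 - 17072*(6084 + 215)) = √(-37990 - 17072*6299) = √(-37990 - 107536528) = √(-107574518) = I*√107574518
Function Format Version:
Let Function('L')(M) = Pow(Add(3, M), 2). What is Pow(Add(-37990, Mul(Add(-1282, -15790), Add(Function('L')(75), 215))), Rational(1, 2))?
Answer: Mul(I, Pow(107574518, Rational(1, 2))) ≈ Mul(10372., I)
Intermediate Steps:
Pow(Add(-37990, Mul(Add(-1282, -15790), Add(Function('L')(75), 215))), Rational(1, 2)) = Pow(Add(-37990, Mul(Add(-1282, -15790), Add(Pow(Add(3, 75), 2), 215))), Rational(1, 2)) = Pow(Add(-37990, Mul(-17072, Add(Pow(78, 2), 215))), Rational(1, 2)) = Pow(Add(-37990, Mul(-17072, Add(6084, 215))), Rational(1, 2)) = Pow(Add(-37990, Mul(-17072, 6299)), Rational(1, 2)) = Pow(Add(-37990, -107536528), Rational(1, 2)) = Pow(-107574518, Rational(1, 2)) = Mul(I, Pow(107574518, Rational(1, 2)))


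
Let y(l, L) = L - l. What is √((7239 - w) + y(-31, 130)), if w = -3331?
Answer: 7*√219 ≈ 103.59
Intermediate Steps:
√((7239 - w) + y(-31, 130)) = √((7239 - 1*(-3331)) + (130 - 1*(-31))) = √((7239 + 3331) + (130 + 31)) = √(10570 + 161) = √10731 = 7*√219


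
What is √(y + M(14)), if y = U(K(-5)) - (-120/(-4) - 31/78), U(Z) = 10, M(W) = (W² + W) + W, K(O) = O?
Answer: √1243554/78 ≈ 14.297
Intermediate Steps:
M(W) = W² + 2*W (M(W) = (W + W²) + W = W² + 2*W)
y = -1529/78 (y = 10 - (-120/(-4) - 31/78) = 10 - (-120*(-¼) - 31*1/78) = 10 - (30 - 31/78) = 10 - 1*2309/78 = 10 - 2309/78 = -1529/78 ≈ -19.603)
√(y + M(14)) = √(-1529/78 + 14*(2 + 14)) = √(-1529/78 + 14*16) = √(-1529/78 + 224) = √(15943/78) = √1243554/78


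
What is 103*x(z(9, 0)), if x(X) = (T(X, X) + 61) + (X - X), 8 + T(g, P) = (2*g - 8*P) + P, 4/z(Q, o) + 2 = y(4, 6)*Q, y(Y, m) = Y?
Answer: 91773/17 ≈ 5398.4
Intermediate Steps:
z(Q, o) = 4/(-2 + 4*Q)
T(g, P) = -8 - 7*P + 2*g (T(g, P) = -8 + ((2*g - 8*P) + P) = -8 + ((-8*P + 2*g) + P) = -8 + (-7*P + 2*g) = -8 - 7*P + 2*g)
x(X) = 53 - 5*X (x(X) = ((-8 - 7*X + 2*X) + 61) + (X - X) = ((-8 - 5*X) + 61) + 0 = (53 - 5*X) + 0 = 53 - 5*X)
103*x(z(9, 0)) = 103*(53 - 10/(-1 + 2*9)) = 103*(53 - 10/(-1 + 18)) = 103*(53 - 10/17) = 103*(891/17) = 91773/17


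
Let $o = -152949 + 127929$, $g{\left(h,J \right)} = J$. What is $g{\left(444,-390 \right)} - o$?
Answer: $24630$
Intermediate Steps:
$o = -25020$
$g{\left(444,-390 \right)} - o = -390 - -25020 = -390 + 25020 = 24630$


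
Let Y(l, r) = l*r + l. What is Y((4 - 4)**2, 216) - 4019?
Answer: -4019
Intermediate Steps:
Y(l, r) = l + l*r
Y((4 - 4)**2, 216) - 4019 = (4 - 4)**2*(1 + 216) - 4019 = 0**2*217 - 4019 = 0*217 - 4019 = 0 - 4019 = -4019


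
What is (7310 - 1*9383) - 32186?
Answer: -34259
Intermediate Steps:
(7310 - 1*9383) - 32186 = (7310 - 9383) - 32186 = -2073 - 32186 = -34259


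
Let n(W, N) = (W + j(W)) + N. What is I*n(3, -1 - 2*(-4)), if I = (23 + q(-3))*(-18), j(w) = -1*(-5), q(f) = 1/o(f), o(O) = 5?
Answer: -6264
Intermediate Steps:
q(f) = ⅕ (q(f) = 1/5 = ⅕)
j(w) = 5
I = -2088/5 (I = (23 + ⅕)*(-18) = (116/5)*(-18) = -2088/5 ≈ -417.60)
n(W, N) = 5 + N + W (n(W, N) = (W + 5) + N = (5 + W) + N = 5 + N + W)
I*n(3, -1 - 2*(-4)) = -2088*(5 + (-1 - 2*(-4)) + 3)/5 = -2088*(5 + (-1 + 8) + 3)/5 = -2088*(5 + 7 + 3)/5 = -2088/5*15 = -6264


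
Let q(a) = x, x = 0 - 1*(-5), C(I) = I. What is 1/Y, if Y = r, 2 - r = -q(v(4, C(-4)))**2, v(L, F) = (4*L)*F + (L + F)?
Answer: 1/27 ≈ 0.037037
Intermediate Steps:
v(L, F) = F + L + 4*F*L (v(L, F) = 4*F*L + (F + L) = F + L + 4*F*L)
x = 5 (x = 0 + 5 = 5)
q(a) = 5
r = 27 (r = 2 - (-1)*5**2 = 2 - (-1)*25 = 2 - 1*(-25) = 2 + 25 = 27)
Y = 27
1/Y = 1/27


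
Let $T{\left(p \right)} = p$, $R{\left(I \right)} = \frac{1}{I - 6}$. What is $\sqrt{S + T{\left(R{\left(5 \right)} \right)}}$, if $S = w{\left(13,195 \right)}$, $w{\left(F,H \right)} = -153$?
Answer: $i \sqrt{154} \approx 12.41 i$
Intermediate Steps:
$R{\left(I \right)} = \frac{1}{-6 + I}$
$S = -153$
$\sqrt{S + T{\left(R{\left(5 \right)} \right)}} = \sqrt{-153 + \frac{1}{-6 + 5}} = \sqrt{-153 + \frac{1}{-1}} = \sqrt{-153 - 1} = \sqrt{-154} = i \sqrt{154}$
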